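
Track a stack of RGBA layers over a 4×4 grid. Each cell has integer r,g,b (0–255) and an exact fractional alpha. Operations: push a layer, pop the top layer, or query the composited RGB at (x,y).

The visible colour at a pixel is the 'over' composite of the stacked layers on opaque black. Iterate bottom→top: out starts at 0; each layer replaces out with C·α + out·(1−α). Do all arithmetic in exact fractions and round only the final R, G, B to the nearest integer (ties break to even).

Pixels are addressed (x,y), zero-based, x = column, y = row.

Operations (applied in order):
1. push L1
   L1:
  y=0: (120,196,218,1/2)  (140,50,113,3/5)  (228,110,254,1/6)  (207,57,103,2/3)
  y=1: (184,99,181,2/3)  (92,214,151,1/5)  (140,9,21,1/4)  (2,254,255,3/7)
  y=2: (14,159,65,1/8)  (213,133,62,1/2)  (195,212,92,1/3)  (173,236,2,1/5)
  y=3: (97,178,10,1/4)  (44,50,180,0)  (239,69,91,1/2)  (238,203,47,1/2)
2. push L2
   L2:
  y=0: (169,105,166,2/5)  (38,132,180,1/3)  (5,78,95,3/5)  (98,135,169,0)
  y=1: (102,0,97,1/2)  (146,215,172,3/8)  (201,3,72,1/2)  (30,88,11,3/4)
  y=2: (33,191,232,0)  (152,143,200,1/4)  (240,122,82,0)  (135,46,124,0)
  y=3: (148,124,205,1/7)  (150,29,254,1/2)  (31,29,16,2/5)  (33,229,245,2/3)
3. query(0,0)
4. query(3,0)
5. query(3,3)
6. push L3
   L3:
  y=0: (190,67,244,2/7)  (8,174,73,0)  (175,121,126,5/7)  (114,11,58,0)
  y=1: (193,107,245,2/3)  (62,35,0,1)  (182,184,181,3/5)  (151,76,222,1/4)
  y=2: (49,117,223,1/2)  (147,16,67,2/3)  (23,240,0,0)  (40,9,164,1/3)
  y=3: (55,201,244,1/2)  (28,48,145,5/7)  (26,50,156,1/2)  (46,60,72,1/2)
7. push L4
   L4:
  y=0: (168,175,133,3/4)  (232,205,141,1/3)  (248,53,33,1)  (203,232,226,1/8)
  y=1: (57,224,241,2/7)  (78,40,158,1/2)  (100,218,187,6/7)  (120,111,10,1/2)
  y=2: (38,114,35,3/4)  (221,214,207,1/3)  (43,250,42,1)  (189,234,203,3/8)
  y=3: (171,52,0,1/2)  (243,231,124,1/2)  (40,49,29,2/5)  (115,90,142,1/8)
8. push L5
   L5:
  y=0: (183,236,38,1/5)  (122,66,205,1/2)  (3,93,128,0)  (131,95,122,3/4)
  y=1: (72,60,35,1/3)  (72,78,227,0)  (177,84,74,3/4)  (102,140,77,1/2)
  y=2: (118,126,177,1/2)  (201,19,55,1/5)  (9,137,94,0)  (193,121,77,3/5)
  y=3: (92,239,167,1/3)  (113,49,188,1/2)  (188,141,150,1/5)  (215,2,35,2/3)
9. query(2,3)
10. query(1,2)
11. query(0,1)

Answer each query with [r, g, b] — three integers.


(0,0) stack=L1,L2; from [0,0,0]:
+L1 (α=1/2) → [60, 98, 109]
+L2 (α=2/5) → [518/5, 504/5, 659/5]
= [104, 101, 132]

query (3,0) [L1,L2] — begin 0,0,0
after L1 α=2/3: [138, 38, 206/3]
after L2 α=0: [138, 38, 206/3]
= [138, 38, 69]

(3,3) stack=L1,L2; from [0,0,0]:
L1 α=1/2: [119, 203/2, 47/2]
L2 α=2/3: [185/3, 373/2, 1027/6]
rounded: [62, 186, 171]

(2,3) stack=L1,L2,L3,L4,L5; from [0,0,0]:
after L1 α=1/2: [239/2, 69/2, 91/2]
after L2 α=2/5: [841/10, 323/10, 337/10]
after L3 α=1/2: [1101/20, 823/20, 1897/20]
after L4 α=2/5: [4903/100, 4429/100, 6851/100]
after L5 α=1/5: [9603/125, 7954/125, 10601/125]
rounded: [77, 64, 85]

query (1,2) [L1,L2,L3,L4,L5] — begin 0,0,0
L1 α=1/2: [213/2, 133/2, 31]
L2 α=1/4: [943/8, 685/8, 293/4]
L3 α=2/3: [3295/24, 941/24, 829/12]
L4 α=1/3: [5947/36, 3509/36, 2071/18]
L5 α=1/5: [7756/45, 736/9, 4637/45]
= [172, 82, 103]

(0,1) stack=L1,L2,L3,L4,L5; from [0,0,0]:
after L1 α=2/3: [368/3, 66, 362/3]
after L2 α=1/2: [337/3, 33, 653/6]
after L3 α=2/3: [1495/9, 247/3, 3593/18]
after L4 α=2/7: [8501/63, 2579/21, 26641/126]
after L5 α=1/3: [21538/189, 6418/63, 28846/189]
→ [114, 102, 153]


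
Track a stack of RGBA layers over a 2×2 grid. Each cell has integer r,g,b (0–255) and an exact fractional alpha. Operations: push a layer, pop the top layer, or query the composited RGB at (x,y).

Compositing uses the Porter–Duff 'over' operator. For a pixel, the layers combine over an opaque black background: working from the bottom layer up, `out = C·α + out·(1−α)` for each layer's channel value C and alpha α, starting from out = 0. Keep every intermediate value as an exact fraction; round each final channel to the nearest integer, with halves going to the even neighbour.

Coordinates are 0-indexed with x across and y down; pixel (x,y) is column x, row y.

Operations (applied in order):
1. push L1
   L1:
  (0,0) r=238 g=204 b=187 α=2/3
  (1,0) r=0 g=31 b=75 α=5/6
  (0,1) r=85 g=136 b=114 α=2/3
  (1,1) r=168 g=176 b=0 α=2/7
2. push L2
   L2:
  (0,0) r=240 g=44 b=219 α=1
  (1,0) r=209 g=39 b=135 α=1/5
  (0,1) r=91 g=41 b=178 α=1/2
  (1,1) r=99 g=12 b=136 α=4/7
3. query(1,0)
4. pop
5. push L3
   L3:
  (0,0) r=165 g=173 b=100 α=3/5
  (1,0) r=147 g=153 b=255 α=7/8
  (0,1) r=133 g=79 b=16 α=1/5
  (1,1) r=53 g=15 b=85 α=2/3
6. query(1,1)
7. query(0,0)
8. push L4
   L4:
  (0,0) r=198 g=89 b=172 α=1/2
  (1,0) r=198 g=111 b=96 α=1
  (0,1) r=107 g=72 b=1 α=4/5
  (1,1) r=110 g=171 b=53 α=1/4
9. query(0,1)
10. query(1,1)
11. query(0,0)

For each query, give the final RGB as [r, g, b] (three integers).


at x=1,y=0 over L1,L2:
after L1 α=5/6: [0, 155/6, 125/2]
after L2 α=1/5: [209/5, 427/15, 77]
rounded: [42, 28, 77]

at x=1,y=1 over L1,L3:
+L1 (α=2/7) → [48, 352/7, 0]
+L3 (α=2/3) → [154/3, 562/21, 170/3]
rounded: [51, 27, 57]

query (0,0) [L1,L3] — begin 0,0,0
+L1 (α=2/3) → [476/3, 136, 374/3]
+L3 (α=3/5) → [2437/15, 791/5, 1648/15]
= [162, 158, 110]

(0,1) stack=L1,L3,L4; from [0,0,0]:
+L1 (α=2/3) → [170/3, 272/3, 76]
+L3 (α=1/5) → [1079/15, 265/3, 64]
+L4 (α=4/5) → [7499/75, 1129/15, 68/5]
→ [100, 75, 14]

at x=1,y=1 over L1,L3,L4:
after L1 α=2/7: [48, 352/7, 0]
after L3 α=2/3: [154/3, 562/21, 170/3]
after L4 α=1/4: [66, 1759/28, 223/4]
→ [66, 63, 56]

(0,0) stack=L1,L3,L4; from [0,0,0]:
after L1 α=2/3: [476/3, 136, 374/3]
after L3 α=3/5: [2437/15, 791/5, 1648/15]
after L4 α=1/2: [5407/30, 618/5, 2114/15]
→ [180, 124, 141]


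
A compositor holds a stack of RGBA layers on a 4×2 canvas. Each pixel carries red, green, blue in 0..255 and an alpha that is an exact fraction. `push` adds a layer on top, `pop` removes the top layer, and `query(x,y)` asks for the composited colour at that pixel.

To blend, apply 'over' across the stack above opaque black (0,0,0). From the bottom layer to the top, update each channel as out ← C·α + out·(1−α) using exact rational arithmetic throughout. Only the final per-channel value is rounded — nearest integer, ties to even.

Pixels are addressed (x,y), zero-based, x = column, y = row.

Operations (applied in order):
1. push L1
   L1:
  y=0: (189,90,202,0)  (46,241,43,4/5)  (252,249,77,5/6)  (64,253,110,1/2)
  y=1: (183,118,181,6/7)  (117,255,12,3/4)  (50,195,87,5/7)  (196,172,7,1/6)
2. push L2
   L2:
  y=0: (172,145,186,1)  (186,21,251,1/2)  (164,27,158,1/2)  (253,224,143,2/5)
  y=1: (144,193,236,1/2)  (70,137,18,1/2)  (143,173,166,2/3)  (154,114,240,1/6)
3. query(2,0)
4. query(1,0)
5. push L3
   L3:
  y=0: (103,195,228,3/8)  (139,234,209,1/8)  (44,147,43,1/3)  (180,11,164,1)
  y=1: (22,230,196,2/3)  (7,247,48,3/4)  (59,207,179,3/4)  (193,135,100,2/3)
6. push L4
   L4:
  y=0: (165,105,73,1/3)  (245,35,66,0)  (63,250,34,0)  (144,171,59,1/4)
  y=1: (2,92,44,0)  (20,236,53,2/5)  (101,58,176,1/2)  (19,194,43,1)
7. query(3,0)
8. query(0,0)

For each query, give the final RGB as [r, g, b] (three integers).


at x=2,y=0 over L1,L2:
L1 α=5/6: [210, 415/2, 385/6]
L2 α=1/2: [187, 469/4, 1333/12]
→ [187, 117, 111]

(1,0) stack=L1,L2; from [0,0,0]:
L1 α=4/5: [184/5, 964/5, 172/5]
L2 α=1/2: [557/5, 1069/10, 1427/10]
rounded: [111, 107, 143]

query (3,0) [L1,L2,L3,L4] — begin 0,0,0
L1 α=1/2: [32, 253/2, 55]
L2 α=2/5: [602/5, 331/2, 451/5]
L3 α=1: [180, 11, 164]
L4 α=1/4: [171, 51, 551/4]
rounded: [171, 51, 138]

query (0,0) [L1,L2,L3,L4] — begin 0,0,0
L1 α=0: [0, 0, 0]
L2 α=1: [172, 145, 186]
L3 α=3/8: [1169/8, 655/4, 807/4]
L4 α=1/3: [1829/12, 865/6, 953/6]
rounded: [152, 144, 159]


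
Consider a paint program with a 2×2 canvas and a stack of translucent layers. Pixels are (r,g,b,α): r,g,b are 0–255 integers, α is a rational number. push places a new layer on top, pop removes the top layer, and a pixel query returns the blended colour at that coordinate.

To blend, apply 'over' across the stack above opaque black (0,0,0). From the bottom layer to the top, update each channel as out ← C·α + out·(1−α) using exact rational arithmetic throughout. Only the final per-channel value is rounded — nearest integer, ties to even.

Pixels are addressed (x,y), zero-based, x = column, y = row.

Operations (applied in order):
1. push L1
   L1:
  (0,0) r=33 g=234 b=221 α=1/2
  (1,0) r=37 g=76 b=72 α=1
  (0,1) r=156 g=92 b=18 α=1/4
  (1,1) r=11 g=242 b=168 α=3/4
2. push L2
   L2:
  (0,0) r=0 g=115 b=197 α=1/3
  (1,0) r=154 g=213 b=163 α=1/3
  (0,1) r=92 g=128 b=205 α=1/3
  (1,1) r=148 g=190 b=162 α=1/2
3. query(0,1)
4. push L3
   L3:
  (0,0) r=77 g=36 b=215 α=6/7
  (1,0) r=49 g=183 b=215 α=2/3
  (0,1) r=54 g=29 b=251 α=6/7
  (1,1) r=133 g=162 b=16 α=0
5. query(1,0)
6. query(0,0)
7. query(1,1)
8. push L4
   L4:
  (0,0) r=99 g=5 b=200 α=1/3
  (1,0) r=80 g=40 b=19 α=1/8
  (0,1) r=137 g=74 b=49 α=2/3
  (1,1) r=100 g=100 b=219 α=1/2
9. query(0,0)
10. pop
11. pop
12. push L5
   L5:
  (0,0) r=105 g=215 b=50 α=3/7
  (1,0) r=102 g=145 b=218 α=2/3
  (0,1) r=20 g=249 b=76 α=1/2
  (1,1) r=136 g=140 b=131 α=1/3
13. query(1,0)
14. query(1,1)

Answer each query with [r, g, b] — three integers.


at x=0,y=1 over L1,L2:
L1 α=1/4: [39, 23, 9/2]
L2 α=1/3: [170/3, 58, 214/3]
rounded: [57, 58, 71]

query (1,0) [L1,L2,L3] — begin 0,0,0
after L1 α=1: [37, 76, 72]
after L2 α=1/3: [76, 365/3, 307/3]
after L3 α=2/3: [58, 1463/9, 1597/9]
= [58, 163, 177]

(0,0) stack=L1,L2,L3; from [0,0,0]:
+L1 (α=1/2) → [33/2, 117, 221/2]
+L2 (α=1/3) → [11, 349/3, 418/3]
+L3 (α=6/7) → [473/7, 997/21, 4288/21]
rounded: [68, 47, 204]

query (1,1) [L1,L2,L3] — begin 0,0,0
+L1 (α=3/4) → [33/4, 363/2, 126]
+L2 (α=1/2) → [625/8, 743/4, 144]
+L3 (α=0) → [625/8, 743/4, 144]
rounded: [78, 186, 144]

at x=0,y=0 over L1,L2,L3,L4:
after L1 α=1/2: [33/2, 117, 221/2]
after L2 α=1/3: [11, 349/3, 418/3]
after L3 α=6/7: [473/7, 997/21, 4288/21]
after L4 α=1/3: [1639/21, 2099/63, 12776/63]
→ [78, 33, 203]

query (1,0) [L1,L2,L5] — begin 0,0,0
after L1 α=1: [37, 76, 72]
after L2 α=1/3: [76, 365/3, 307/3]
after L5 α=2/3: [280/3, 1235/9, 1615/9]
rounded: [93, 137, 179]

(1,1) stack=L1,L2,L5; from [0,0,0]:
after L1 α=3/4: [33/4, 363/2, 126]
after L2 α=1/2: [625/8, 743/4, 144]
after L5 α=1/3: [1169/12, 341/2, 419/3]
→ [97, 170, 140]


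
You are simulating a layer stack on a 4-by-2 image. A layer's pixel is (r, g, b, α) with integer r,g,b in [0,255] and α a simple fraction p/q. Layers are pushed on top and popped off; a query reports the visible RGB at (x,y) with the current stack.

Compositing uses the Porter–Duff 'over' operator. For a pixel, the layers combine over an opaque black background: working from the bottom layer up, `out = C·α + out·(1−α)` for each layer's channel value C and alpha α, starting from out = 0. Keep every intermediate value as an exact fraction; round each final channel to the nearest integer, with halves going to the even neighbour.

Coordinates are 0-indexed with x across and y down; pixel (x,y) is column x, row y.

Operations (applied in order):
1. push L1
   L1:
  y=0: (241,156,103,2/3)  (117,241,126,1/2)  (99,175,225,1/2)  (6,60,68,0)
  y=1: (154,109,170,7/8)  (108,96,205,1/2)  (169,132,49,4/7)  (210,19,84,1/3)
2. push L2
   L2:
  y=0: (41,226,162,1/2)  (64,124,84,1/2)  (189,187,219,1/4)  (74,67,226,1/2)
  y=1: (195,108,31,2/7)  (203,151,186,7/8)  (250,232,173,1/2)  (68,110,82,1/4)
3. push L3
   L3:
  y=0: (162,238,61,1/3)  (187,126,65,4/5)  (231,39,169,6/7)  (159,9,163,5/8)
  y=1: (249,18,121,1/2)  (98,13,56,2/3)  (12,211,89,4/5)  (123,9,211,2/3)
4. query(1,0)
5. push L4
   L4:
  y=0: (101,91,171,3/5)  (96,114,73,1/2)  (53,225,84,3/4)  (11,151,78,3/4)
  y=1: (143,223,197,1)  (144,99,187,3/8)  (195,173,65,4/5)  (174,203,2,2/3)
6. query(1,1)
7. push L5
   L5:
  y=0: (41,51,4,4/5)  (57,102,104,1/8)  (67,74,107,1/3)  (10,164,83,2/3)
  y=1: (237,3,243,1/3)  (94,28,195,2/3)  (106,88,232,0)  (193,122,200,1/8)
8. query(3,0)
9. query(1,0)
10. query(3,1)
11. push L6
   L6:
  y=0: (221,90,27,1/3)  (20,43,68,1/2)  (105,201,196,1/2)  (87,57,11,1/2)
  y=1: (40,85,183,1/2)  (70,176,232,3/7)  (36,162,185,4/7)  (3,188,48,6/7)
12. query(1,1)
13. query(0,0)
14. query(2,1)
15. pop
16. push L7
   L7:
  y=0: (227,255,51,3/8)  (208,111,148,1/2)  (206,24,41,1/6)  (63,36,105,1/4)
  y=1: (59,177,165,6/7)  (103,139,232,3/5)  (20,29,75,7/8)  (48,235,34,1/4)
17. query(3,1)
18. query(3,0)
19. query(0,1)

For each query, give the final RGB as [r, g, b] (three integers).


query (1,0) [L1,L2,L3] — begin 0,0,0
+L1 (α=1/2) → [117/2, 241/2, 63]
+L2 (α=1/2) → [245/4, 489/4, 147/2]
+L3 (α=4/5) → [3237/20, 501/4, 667/10]
rounded: [162, 125, 67]

query (1,1) [L1,L2,L3,L4] — begin 0,0,0
+L1 (α=1/2) → [54, 48, 205/2]
+L2 (α=7/8) → [1475/8, 1105/8, 2809/16]
+L3 (α=2/3) → [3043/24, 1313/24, 4601/48]
+L4 (α=3/8) → [25583/192, 13693/192, 49933/384]
= [133, 71, 130]

query (3,0) [L1,L2,L3,L4,L5] — begin 0,0,0
after L1 α=0: [0, 0, 0]
after L2 α=1/2: [37, 67/2, 113]
after L3 α=5/8: [453/4, 291/16, 577/4]
after L4 α=3/4: [585/16, 7539/64, 1513/16]
after L5 α=2/3: [905/48, 28531/192, 4169/48]
rounded: [19, 149, 87]

query (1,0) [L1,L2,L3,L4,L5] — begin 0,0,0
L1 α=1/2: [117/2, 241/2, 63]
L2 α=1/2: [245/4, 489/4, 147/2]
L3 α=4/5: [3237/20, 501/4, 667/10]
L4 α=1/2: [5157/40, 957/8, 1397/20]
L5 α=1/8: [38379/320, 7515/64, 11859/160]
= [120, 117, 74]

at x=3,y=1 over L1,L2,L3,L4,L5:
+L1 (α=1/3) → [70, 19/3, 28]
+L2 (α=1/4) → [139/2, 129/4, 83/2]
+L3 (α=2/3) → [631/6, 67/4, 309/2]
+L4 (α=2/3) → [2719/18, 1691/12, 317/6]
+L5 (α=1/8) → [22507/144, 13301/96, 3419/48]
→ [156, 139, 71]

(1,1) stack=L1,L2,L3,L4,L5,L6; from [0,0,0]:
+L1 (α=1/2) → [54, 48, 205/2]
+L2 (α=7/8) → [1475/8, 1105/8, 2809/16]
+L3 (α=2/3) → [3043/24, 1313/24, 4601/48]
+L4 (α=3/8) → [25583/192, 13693/192, 49933/384]
+L5 (α=2/3) → [61679/576, 24445/576, 199693/1152]
+L6 (α=3/7) → [91919/1008, 100477/1008, 57163/288]
→ [91, 100, 198]

(0,0) stack=L1,L2,L3,L4,L5,L6; from [0,0,0]:
+L1 (α=2/3) → [482/3, 104, 206/3]
+L2 (α=1/2) → [605/6, 165, 346/3]
+L3 (α=1/3) → [1091/9, 568/3, 875/9]
+L4 (α=3/5) → [4909/45, 391/3, 6367/45]
+L5 (α=4/5) → [12289/225, 1003/15, 7087/225]
+L6 (α=1/3) → [74303/675, 3356/45, 20249/675]
→ [110, 75, 30]

query (2,1) [L1,L2,L3,L4,L5,L6] — begin 0,0,0
+L1 (α=4/7) → [676/7, 528/7, 28]
+L2 (α=1/2) → [1213/7, 1076/7, 201/2]
+L3 (α=4/5) → [1549/35, 6984/35, 913/10]
+L4 (α=4/5) → [28849/175, 31204/175, 3513/50]
+L5 (α=0) → [28849/175, 31204/175, 3513/50]
+L6 (α=4/7) → [111747/1225, 207012/1225, 47539/350]
→ [91, 169, 136]

query (3,1) [L1,L2,L3,L4,L5,L7] — begin 0,0,0
+L1 (α=1/3) → [70, 19/3, 28]
+L2 (α=1/4) → [139/2, 129/4, 83/2]
+L3 (α=2/3) → [631/6, 67/4, 309/2]
+L4 (α=2/3) → [2719/18, 1691/12, 317/6]
+L5 (α=1/8) → [22507/144, 13301/96, 3419/48]
+L7 (α=1/4) → [24811/192, 20821/128, 3963/64]
rounded: [129, 163, 62]

query (3,0) [L1,L2,L3,L4,L5,L7] — begin 0,0,0
+L1 (α=0) → [0, 0, 0]
+L2 (α=1/2) → [37, 67/2, 113]
+L3 (α=5/8) → [453/4, 291/16, 577/4]
+L4 (α=3/4) → [585/16, 7539/64, 1513/16]
+L5 (α=2/3) → [905/48, 28531/192, 4169/48]
+L7 (α=1/4) → [1913/64, 30835/256, 5849/64]
= [30, 120, 91]

at x=0,y=1 over L1,L2,L3,L4,L5,L7:
after L1 α=7/8: [539/4, 763/8, 595/4]
after L2 α=2/7: [4255/28, 5543/56, 3223/28]
after L3 α=1/2: [11227/56, 6551/112, 6611/56]
after L4 α=1: [143, 223, 197]
after L5 α=1/3: [523/3, 449/3, 637/3]
after L7 α=6/7: [1585/21, 3635/21, 3607/21]
→ [75, 173, 172]


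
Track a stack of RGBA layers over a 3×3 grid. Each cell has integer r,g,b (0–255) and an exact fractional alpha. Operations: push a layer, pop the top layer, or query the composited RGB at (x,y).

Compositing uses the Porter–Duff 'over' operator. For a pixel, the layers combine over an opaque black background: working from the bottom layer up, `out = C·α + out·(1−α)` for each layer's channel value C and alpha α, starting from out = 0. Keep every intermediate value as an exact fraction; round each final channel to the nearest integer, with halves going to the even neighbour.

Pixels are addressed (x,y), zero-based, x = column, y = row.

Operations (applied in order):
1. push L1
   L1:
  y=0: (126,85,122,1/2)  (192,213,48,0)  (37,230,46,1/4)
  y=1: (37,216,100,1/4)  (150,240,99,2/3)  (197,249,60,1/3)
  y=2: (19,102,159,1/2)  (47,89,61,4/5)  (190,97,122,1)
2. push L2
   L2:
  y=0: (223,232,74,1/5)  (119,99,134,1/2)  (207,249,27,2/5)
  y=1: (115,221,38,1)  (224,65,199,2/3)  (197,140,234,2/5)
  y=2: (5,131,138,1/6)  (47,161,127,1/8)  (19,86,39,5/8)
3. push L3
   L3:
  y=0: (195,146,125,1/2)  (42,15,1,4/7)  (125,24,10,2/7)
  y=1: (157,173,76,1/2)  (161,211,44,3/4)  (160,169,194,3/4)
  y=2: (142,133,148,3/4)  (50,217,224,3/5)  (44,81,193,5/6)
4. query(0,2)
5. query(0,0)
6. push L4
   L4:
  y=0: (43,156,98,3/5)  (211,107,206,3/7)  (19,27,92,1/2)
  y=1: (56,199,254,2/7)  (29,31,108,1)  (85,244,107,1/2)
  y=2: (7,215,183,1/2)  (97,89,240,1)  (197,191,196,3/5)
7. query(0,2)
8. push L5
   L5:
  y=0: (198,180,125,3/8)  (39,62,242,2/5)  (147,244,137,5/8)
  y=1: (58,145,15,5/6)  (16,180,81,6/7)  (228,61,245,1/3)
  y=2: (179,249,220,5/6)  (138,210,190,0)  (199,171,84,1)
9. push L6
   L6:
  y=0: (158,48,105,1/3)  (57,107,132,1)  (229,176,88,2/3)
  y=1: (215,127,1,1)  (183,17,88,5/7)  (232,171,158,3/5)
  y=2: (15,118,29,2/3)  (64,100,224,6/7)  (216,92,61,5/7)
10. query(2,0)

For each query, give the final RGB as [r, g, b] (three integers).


query (0,2) [L1,L2,L3] — begin 0,0,0
after L1 α=1/2: [19/2, 51, 159/2]
after L2 α=1/6: [35/4, 193/3, 357/4]
after L3 α=3/4: [1739/16, 695/6, 2133/16]
rounded: [109, 116, 133]

at x=0,y=0 over L1,L2,L3:
L1 α=1/2: [63, 85/2, 61]
L2 α=1/5: [95, 402/5, 318/5]
L3 α=1/2: [145, 566/5, 943/10]
→ [145, 113, 94]

(0,2) stack=L1,L2,L3,L4; from [0,0,0]:
+L1 (α=1/2) → [19/2, 51, 159/2]
+L2 (α=1/6) → [35/4, 193/3, 357/4]
+L3 (α=3/4) → [1739/16, 695/6, 2133/16]
+L4 (α=1/2) → [1851/32, 1985/12, 5061/32]
→ [58, 165, 158]

(2,0) stack=L1,L2,L3,L4,L5,L6; from [0,0,0]:
after L1 α=1/4: [37/4, 115/2, 23/2]
after L2 α=2/5: [1767/20, 1341/10, 177/10]
after L3 α=2/7: [2767/28, 1437/14, 31/2]
after L4 α=1/2: [3299/56, 1815/28, 215/4]
after L5 α=5/8: [51057/448, 39605/224, 3385/32]
after L6 α=2/3: [256241/1344, 118453/672, 9017/96]
→ [191, 176, 94]


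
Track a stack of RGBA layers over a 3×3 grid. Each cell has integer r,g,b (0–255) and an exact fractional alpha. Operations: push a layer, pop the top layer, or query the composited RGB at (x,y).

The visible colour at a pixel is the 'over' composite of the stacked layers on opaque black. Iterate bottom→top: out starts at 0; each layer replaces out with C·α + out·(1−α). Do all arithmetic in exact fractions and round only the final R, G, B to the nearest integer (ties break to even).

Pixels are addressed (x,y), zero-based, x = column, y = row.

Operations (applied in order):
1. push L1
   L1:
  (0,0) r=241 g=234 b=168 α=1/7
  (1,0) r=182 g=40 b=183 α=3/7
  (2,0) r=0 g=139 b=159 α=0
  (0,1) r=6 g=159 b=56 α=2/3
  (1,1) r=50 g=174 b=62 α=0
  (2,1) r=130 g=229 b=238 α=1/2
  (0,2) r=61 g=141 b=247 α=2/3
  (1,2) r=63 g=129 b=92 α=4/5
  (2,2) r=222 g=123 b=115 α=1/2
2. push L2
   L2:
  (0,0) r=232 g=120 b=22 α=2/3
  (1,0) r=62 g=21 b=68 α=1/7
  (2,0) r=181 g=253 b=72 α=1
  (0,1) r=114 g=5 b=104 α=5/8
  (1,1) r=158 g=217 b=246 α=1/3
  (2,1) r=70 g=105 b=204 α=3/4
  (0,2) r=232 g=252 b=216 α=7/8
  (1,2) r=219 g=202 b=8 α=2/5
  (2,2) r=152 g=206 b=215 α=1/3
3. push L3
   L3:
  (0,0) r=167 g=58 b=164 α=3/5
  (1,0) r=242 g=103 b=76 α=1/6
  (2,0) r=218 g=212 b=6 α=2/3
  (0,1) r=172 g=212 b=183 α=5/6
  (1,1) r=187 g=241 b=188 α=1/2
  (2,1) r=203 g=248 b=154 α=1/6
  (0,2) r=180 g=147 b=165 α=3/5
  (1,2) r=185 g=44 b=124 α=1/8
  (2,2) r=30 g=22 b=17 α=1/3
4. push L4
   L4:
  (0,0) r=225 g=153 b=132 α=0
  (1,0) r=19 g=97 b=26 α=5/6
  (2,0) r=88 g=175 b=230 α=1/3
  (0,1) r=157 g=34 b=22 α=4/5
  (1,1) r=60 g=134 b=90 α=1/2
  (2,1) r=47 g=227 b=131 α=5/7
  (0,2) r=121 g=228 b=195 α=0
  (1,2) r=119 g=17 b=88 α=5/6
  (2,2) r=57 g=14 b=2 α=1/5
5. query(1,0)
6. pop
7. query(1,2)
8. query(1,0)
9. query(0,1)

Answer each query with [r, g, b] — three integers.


(1,0) stack=L1,L2,L3,L4; from [0,0,0]:
L1 α=3/7: [78, 120/7, 549/7]
L2 α=1/7: [530/7, 867/49, 3770/49]
L3 α=1/6: [724/7, 4691/147, 11287/147]
L4 α=5/6: [463/14, 37993/441, 30397/882]
= [33, 86, 34]

at x=1,y=2 over L1,L2,L3:
L1 α=4/5: [252/5, 516/5, 368/5]
L2 α=2/5: [2946/25, 3568/25, 1184/25]
L3 α=1/8: [25247/200, 6519/50, 2847/50]
= [126, 130, 57]

(1,0) stack=L1,L2,L3; from [0,0,0]:
L1 α=3/7: [78, 120/7, 549/7]
L2 α=1/7: [530/7, 867/49, 3770/49]
L3 α=1/6: [724/7, 4691/147, 11287/147]
→ [103, 32, 77]

query (0,1) [L1,L2,L3] — begin 0,0,0
after L1 α=2/3: [4, 106, 112/3]
after L2 α=5/8: [291/4, 343/8, 79]
after L3 α=5/6: [3731/24, 2941/16, 497/3]
= [155, 184, 166]


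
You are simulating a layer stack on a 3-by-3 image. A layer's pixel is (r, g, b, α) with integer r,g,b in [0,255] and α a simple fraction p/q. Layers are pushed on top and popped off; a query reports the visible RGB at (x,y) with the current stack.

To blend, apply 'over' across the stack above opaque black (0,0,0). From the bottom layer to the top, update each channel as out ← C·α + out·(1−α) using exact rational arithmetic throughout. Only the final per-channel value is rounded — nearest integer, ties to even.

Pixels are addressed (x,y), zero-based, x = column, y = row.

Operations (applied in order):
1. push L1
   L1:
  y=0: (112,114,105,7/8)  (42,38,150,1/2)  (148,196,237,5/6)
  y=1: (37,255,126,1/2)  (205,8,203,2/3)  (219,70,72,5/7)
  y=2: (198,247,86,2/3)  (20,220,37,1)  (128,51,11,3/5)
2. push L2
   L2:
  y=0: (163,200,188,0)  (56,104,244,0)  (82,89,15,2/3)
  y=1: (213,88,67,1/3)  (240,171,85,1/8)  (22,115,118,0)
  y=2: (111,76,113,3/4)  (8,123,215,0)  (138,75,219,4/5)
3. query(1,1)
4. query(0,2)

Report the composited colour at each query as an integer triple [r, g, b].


query (1,1) [L1,L2] — begin 0,0,0
L1 α=2/3: [410/3, 16/3, 406/3]
L2 α=1/8: [1795/12, 625/24, 3097/24]
= [150, 26, 129]

(0,2) stack=L1,L2; from [0,0,0]:
L1 α=2/3: [132, 494/3, 172/3]
L2 α=3/4: [465/4, 589/6, 1189/12]
→ [116, 98, 99]


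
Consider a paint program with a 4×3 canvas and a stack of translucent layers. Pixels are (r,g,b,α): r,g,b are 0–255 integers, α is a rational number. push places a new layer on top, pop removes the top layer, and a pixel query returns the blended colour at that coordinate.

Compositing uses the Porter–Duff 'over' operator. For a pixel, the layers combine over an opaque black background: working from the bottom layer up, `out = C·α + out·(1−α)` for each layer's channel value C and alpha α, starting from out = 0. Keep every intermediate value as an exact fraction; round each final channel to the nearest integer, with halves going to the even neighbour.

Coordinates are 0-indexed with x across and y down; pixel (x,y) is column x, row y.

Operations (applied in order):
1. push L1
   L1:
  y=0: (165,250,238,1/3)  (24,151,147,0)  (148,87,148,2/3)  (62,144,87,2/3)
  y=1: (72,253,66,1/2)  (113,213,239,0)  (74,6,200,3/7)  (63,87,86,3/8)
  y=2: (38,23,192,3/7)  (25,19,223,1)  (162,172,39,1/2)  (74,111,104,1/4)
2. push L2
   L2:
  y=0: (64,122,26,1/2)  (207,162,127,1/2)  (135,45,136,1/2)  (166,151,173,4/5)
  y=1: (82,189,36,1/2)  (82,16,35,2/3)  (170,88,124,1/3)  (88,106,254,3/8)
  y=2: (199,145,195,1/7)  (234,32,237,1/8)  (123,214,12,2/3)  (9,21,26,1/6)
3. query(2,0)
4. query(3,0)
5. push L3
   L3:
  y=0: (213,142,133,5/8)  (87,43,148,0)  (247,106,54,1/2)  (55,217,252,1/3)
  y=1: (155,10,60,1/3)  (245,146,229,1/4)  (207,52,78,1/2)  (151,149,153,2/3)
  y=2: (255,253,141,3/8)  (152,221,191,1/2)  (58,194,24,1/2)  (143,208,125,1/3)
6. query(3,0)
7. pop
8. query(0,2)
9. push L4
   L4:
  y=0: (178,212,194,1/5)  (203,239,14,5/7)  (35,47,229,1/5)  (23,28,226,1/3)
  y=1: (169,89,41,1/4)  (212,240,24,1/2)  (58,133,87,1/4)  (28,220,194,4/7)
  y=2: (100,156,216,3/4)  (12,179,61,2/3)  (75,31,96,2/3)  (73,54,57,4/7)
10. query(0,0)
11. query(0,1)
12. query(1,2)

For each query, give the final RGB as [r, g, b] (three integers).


at x=2,y=0 over L1,L2:
after L1 α=2/3: [296/3, 58, 296/3]
after L2 α=1/2: [701/6, 103/2, 352/3]
= [117, 52, 117]

(3,0) stack=L1,L2; from [0,0,0]:
L1 α=2/3: [124/3, 96, 58]
L2 α=4/5: [2116/15, 140, 150]
rounded: [141, 140, 150]

query (3,0) [L1,L2,L3] — begin 0,0,0
+L1 (α=2/3) → [124/3, 96, 58]
+L2 (α=4/5) → [2116/15, 140, 150]
+L3 (α=1/3) → [5057/45, 497/3, 184]
→ [112, 166, 184]

(0,2) stack=L1,L2; from [0,0,0]:
after L1 α=3/7: [114/7, 69/7, 576/7]
after L2 α=1/7: [2077/49, 1429/49, 4821/49]
rounded: [42, 29, 98]

at x=0,y=0 over L1,L2,L4:
+L1 (α=1/3) → [55, 250/3, 238/3]
+L2 (α=1/2) → [119/2, 308/3, 158/3]
+L4 (α=1/5) → [416/5, 1868/15, 1214/15]
rounded: [83, 125, 81]

at x=0,y=1 over L1,L2,L4:
+L1 (α=1/2) → [36, 253/2, 33]
+L2 (α=1/2) → [59, 631/4, 69/2]
+L4 (α=1/4) → [173/2, 2249/16, 289/8]
→ [86, 141, 36]

(1,2) stack=L1,L2,L4; from [0,0,0]:
L1 α=1: [25, 19, 223]
L2 α=1/8: [409/8, 165/8, 899/4]
L4 α=2/3: [601/24, 3029/24, 1387/12]
→ [25, 126, 116]


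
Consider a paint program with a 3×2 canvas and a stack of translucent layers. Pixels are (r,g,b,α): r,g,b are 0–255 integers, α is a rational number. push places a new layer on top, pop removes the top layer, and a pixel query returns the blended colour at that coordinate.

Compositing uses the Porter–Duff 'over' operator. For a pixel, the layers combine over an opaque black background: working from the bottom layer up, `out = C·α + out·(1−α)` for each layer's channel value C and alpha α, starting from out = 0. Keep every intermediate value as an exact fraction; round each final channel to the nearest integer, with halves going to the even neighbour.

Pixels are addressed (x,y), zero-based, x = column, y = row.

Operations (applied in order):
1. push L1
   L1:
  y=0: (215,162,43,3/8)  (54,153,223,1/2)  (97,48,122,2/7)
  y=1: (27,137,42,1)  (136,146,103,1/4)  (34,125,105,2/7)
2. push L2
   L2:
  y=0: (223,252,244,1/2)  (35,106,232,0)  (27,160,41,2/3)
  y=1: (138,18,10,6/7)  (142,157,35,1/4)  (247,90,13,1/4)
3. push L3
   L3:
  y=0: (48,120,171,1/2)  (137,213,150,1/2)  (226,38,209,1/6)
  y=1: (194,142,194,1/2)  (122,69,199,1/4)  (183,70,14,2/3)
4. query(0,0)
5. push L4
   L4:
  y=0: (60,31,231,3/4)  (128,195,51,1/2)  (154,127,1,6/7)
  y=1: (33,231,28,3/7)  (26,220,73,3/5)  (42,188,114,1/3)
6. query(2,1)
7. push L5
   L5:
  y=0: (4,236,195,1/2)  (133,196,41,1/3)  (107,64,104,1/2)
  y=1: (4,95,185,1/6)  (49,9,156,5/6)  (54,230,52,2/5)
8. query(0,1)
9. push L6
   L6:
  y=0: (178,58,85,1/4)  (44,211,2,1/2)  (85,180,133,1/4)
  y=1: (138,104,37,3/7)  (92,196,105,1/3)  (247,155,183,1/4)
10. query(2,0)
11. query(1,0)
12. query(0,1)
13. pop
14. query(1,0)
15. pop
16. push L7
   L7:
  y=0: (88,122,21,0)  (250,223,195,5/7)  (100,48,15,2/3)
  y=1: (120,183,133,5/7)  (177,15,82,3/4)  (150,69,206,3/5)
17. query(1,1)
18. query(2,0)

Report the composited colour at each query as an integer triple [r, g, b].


at x=0,y=0 over L1,L2,L3:
L1 α=3/8: [645/8, 243/4, 129/8]
L2 α=1/2: [2429/16, 1251/8, 2081/16]
L3 α=1/2: [3197/32, 2211/16, 4817/32]
rounded: [100, 138, 151]

at x=2,y=1 over L1,L2,L3,L4:
after L1 α=2/7: [68/7, 250/7, 30]
after L2 α=1/4: [1933/28, 345/7, 103/4]
after L3 α=2/3: [12181/84, 1325/21, 215/12]
after L4 α=1/3: [13945/126, 6598/63, 899/18]
= [111, 105, 50]

(0,1) stack=L1,L2,L3,L4,L5; from [0,0,0]:
+L1 (α=1) → [27, 137, 42]
+L2 (α=6/7) → [855/7, 35, 102/7]
+L3 (α=1/2) → [2213/14, 177/2, 730/7]
+L4 (α=3/7) → [5119/49, 1047/7, 3508/49]
+L5 (α=1/6) → [8597/98, 2950/21, 26605/294]
= [88, 140, 90]

query (2,0) [L1,L2,L3,L4,L5,L6] — begin 0,0,0
L1 α=2/7: [194/7, 96/7, 244/7]
L2 α=2/3: [572/21, 2336/21, 818/21]
L3 α=1/6: [3803/63, 6239/63, 8479/126]
L4 α=6/7: [62015/441, 54245/441, 9235/882]
L5 α=1/2: [54601/441, 82469/882, 100963/1764]
L6 α=1/4: [16774/147, 135389/1176, 179167/2352]
rounded: [114, 115, 76]

query (1,0) [L1,L2,L3,L4,L5,L6] — begin 0,0,0
after L1 α=1/2: [27, 153/2, 223/2]
after L2 α=0: [27, 153/2, 223/2]
after L3 α=1/2: [82, 579/4, 523/4]
after L4 α=1/2: [105, 1359/8, 727/8]
after L5 α=1/3: [343/3, 2143/12, 297/4]
after L6 α=1/2: [475/6, 4675/24, 305/8]
= [79, 195, 38]

at x=0,y=1 over L1,L2,L3,L4,L5,L6:
L1 α=1: [27, 137, 42]
L2 α=6/7: [855/7, 35, 102/7]
L3 α=1/2: [2213/14, 177/2, 730/7]
L4 α=3/7: [5119/49, 1047/7, 3508/49]
L5 α=1/6: [8597/98, 2950/21, 26605/294]
L6 α=3/7: [37480/343, 18352/147, 69527/1029]
= [109, 125, 68]

at x=1,y=0 over L1,L2,L3,L4,L5:
after L1 α=1/2: [27, 153/2, 223/2]
after L2 α=0: [27, 153/2, 223/2]
after L3 α=1/2: [82, 579/4, 523/4]
after L4 α=1/2: [105, 1359/8, 727/8]
after L5 α=1/3: [343/3, 2143/12, 297/4]
rounded: [114, 179, 74]

query (1,1) [L1,L2,L3,L4,L7] — begin 0,0,0
L1 α=1/4: [34, 73/2, 103/4]
L2 α=1/4: [61, 533/8, 449/16]
L3 α=1/4: [305/4, 2151/32, 4531/64]
L4 α=3/5: [461/10, 12711/80, 11539/160]
L7 α=3/4: [5771/40, 16311/320, 50899/640]
→ [144, 51, 80]

query (2,0) [L1,L2,L3,L4,L7] — begin 0,0,0
L1 α=2/7: [194/7, 96/7, 244/7]
L2 α=2/3: [572/21, 2336/21, 818/21]
L3 α=1/6: [3803/63, 6239/63, 8479/126]
L4 α=6/7: [62015/441, 54245/441, 9235/882]
L7 α=2/3: [150215/1323, 96581/1323, 35695/2646]
rounded: [114, 73, 13]


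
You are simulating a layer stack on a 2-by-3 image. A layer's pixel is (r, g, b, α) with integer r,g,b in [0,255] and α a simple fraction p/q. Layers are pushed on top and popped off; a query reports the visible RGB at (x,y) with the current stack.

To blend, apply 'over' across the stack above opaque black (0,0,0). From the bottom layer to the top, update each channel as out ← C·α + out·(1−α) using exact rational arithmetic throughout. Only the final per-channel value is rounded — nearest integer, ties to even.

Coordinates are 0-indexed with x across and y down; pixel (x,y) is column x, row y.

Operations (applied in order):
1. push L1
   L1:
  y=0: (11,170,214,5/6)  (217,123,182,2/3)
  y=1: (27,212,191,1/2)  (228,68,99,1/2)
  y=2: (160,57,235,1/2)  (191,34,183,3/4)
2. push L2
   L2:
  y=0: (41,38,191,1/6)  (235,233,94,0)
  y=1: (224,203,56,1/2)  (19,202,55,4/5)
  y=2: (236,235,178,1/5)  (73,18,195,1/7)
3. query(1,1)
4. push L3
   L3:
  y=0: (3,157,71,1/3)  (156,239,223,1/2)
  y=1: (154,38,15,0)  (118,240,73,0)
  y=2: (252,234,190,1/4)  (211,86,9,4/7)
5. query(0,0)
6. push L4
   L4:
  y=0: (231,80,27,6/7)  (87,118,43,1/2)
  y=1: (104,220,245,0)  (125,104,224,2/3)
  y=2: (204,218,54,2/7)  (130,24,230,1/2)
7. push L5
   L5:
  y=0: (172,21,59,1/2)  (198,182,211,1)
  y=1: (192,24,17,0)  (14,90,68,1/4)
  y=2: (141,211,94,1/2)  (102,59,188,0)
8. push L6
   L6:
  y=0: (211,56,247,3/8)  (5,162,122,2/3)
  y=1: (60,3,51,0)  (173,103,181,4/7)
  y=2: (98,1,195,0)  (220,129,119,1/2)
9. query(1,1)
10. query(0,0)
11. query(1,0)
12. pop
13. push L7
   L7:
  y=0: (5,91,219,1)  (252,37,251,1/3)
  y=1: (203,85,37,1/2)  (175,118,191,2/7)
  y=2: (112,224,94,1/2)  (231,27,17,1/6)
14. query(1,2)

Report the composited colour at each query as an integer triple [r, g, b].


query (1,1) [L1,L2] — begin 0,0,0
+L1 (α=1/2) → [114, 34, 99/2]
+L2 (α=4/5) → [38, 842/5, 539/10]
→ [38, 168, 54]

(0,0) stack=L1,L2,L3; from [0,0,0]:
after L1 α=5/6: [55/6, 425/3, 535/3]
after L2 α=1/6: [521/36, 2239/18, 1624/9]
after L3 α=1/3: [575/54, 3652/27, 3887/27]
→ [11, 135, 144]

at x=1,y=1 over L1,L2,L3,L4,L5,L6:
+L1 (α=1/2) → [114, 34, 99/2]
+L2 (α=4/5) → [38, 842/5, 539/10]
+L3 (α=0) → [38, 842/5, 539/10]
+L4 (α=2/3) → [96, 1882/15, 1673/10]
+L5 (α=1/4) → [151/2, 583/5, 5699/40]
+L6 (α=4/7) → [1837/14, 3809/35, 46057/280]
→ [131, 109, 164]

(0,0) stack=L1,L2,L3,L4,L5,L6; from [0,0,0]:
L1 α=5/6: [55/6, 425/3, 535/3]
L2 α=1/6: [521/36, 2239/18, 1624/9]
L3 α=1/3: [575/54, 3652/27, 3887/27]
L4 α=6/7: [75419/378, 16612/189, 8261/189]
L5 α=1/2: [140435/756, 20581/378, 9706/189]
L6 α=3/8: [1180723/6048, 166409/3024, 188579/1512]
rounded: [195, 55, 125]

query (1,0) [L1,L2,L3,L4,L5,L6] — begin 0,0,0
+L1 (α=2/3) → [434/3, 82, 364/3]
+L2 (α=0) → [434/3, 82, 364/3]
+L3 (α=1/2) → [451/3, 321/2, 1033/6]
+L4 (α=1/2) → [356/3, 557/4, 1291/12]
+L5 (α=1) → [198, 182, 211]
+L6 (α=2/3) → [208/3, 506/3, 455/3]
rounded: [69, 169, 152]

(1,2) stack=L1,L2,L3,L4,L5,L7; from [0,0,0]:
L1 α=3/4: [573/4, 51/2, 549/4]
L2 α=1/7: [1865/14, 171/7, 291/2]
L3 α=4/7: [17411/98, 2921/49, 135/2]
L4 α=1/2: [30151/196, 4097/98, 595/4]
L5 α=0: [30151/196, 4097/98, 595/4]
L7 α=1/6: [196031/1176, 23131/588, 3043/24]
rounded: [167, 39, 127]


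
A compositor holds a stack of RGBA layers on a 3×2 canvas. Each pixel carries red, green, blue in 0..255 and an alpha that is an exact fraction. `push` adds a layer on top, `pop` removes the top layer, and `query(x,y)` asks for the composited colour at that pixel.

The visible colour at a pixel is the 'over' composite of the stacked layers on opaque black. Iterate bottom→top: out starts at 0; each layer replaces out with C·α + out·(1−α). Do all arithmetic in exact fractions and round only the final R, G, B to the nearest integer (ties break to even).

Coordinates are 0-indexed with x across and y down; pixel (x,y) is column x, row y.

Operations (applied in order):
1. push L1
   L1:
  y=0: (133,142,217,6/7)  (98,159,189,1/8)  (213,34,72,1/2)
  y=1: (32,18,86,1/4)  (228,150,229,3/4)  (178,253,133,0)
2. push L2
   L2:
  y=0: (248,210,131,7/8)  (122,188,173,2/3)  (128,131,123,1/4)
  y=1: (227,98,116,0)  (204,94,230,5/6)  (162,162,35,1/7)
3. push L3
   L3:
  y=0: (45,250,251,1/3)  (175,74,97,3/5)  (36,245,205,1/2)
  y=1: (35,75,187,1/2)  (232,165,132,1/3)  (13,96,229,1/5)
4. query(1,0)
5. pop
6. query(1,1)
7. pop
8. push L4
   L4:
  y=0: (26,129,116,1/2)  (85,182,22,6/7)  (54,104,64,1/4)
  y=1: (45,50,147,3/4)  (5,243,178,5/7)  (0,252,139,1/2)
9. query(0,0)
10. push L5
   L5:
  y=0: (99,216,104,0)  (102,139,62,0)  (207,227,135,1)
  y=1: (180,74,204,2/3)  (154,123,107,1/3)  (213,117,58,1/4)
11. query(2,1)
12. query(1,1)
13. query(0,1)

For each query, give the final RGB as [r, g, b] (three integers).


(1,0) stack=L1,L2,L3; from [0,0,0]:
after L1 α=1/8: [49/4, 159/8, 189/8]
after L2 α=2/3: [1025/12, 3167/24, 2957/24]
after L3 α=3/5: [835/6, 5831/60, 6449/60]
= [139, 97, 107]

query (1,1) [L1,L2] — begin 0,0,0
+L1 (α=3/4) → [171, 225/2, 687/4]
+L2 (α=5/6) → [397/2, 1165/12, 5287/24]
rounded: [198, 97, 220]

query (0,0) [L1,L4] — begin 0,0,0
after L1 α=6/7: [114, 852/7, 186]
after L4 α=1/2: [70, 1755/14, 151]
rounded: [70, 125, 151]

at x=2,y=1 over L1,L4,L5:
L1 α=0: [0, 0, 0]
L4 α=1/2: [0, 126, 139/2]
L5 α=1/4: [213/4, 495/4, 533/8]
→ [53, 124, 67]

query (1,1) [L1,L4,L5] — begin 0,0,0
L1 α=3/4: [171, 225/2, 687/4]
L4 α=5/7: [367/7, 1440/7, 2467/14]
L5 α=1/3: [604/7, 1247/7, 1072/7]
= [86, 178, 153]

at x=0,y=1 over L1,L4,L5:
+L1 (α=1/4) → [8, 9/2, 43/2]
+L4 (α=3/4) → [143/4, 309/8, 925/8]
+L5 (α=2/3) → [1583/12, 1493/24, 4189/24]
= [132, 62, 175]


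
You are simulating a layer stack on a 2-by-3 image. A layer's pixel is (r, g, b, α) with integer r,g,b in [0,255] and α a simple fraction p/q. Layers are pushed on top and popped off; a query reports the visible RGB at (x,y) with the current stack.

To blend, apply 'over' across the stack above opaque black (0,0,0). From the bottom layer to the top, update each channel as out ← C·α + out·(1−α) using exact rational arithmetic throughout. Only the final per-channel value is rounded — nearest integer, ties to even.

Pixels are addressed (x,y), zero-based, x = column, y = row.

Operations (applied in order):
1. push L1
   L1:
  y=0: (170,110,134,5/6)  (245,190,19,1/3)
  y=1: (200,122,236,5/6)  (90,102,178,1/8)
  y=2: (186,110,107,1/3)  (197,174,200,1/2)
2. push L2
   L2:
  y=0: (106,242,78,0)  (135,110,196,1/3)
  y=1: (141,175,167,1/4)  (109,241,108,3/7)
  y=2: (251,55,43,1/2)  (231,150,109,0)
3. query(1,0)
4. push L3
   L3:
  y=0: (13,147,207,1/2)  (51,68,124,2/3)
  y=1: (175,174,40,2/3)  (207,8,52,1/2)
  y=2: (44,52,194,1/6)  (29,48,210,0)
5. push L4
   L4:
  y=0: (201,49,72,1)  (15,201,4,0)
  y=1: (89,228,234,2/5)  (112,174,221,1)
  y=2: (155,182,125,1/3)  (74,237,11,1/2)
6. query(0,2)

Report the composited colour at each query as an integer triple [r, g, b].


(1,0) stack=L1,L2; from [0,0,0]:
after L1 α=1/3: [245/3, 190/3, 19/3]
after L2 α=1/3: [895/9, 710/9, 626/9]
= [99, 79, 70]

query (0,2) [L1,L2,L3,L4] — begin 0,0,0
L1 α=1/3: [62, 110/3, 107/3]
L2 α=1/2: [313/2, 275/6, 118/3]
L3 α=1/6: [551/4, 1687/36, 586/9]
L4 α=1/3: [287/2, 4963/54, 2297/27]
= [144, 92, 85]


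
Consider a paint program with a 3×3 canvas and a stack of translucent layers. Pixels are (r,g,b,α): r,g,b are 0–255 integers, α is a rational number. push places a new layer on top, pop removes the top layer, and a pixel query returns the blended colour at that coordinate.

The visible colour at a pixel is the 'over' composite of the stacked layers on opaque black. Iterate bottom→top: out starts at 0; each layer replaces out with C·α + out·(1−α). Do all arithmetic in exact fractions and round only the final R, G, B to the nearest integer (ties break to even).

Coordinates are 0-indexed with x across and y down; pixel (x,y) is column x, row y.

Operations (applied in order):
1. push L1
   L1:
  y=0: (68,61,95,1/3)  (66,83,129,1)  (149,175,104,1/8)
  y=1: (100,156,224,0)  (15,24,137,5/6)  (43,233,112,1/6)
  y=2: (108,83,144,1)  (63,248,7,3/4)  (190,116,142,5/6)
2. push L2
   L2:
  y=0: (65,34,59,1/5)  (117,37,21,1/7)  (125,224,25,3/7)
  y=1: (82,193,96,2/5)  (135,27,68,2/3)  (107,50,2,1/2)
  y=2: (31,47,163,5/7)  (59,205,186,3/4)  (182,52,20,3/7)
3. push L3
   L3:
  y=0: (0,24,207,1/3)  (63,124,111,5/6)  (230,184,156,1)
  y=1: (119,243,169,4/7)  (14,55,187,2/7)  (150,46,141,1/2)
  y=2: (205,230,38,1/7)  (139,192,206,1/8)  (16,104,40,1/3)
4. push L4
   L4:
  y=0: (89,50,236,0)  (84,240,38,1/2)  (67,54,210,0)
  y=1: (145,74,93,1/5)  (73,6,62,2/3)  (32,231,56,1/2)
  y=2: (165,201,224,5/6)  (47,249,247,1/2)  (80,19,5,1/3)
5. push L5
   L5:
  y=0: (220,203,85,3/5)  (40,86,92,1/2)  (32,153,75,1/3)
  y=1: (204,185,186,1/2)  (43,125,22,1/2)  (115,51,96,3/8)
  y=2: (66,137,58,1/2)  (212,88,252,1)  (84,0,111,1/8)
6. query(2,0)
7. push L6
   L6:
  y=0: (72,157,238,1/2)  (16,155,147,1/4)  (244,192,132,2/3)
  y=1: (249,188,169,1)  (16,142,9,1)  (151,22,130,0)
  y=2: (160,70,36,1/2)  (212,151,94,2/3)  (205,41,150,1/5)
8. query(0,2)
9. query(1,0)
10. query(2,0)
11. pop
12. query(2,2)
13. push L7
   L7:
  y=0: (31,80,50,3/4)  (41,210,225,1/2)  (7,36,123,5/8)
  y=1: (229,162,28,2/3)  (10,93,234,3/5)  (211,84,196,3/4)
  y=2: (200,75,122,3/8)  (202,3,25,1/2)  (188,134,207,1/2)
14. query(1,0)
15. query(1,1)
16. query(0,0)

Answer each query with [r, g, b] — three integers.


query (2,0) [L1,L2,L3,L4,L5] — begin 0,0,0
after L1 α=1/8: [149/8, 175/8, 13]
after L2 α=3/7: [899/14, 217/2, 127/7]
after L3 α=1: [230, 184, 156]
after L4 α=0: [230, 184, 156]
after L5 α=1/3: [164, 521/3, 129]
= [164, 174, 129]

at x=0,y=2 over L1,L2,L3,L4,L5,L6:
L1 α=1: [108, 83, 144]
L2 α=5/7: [53, 401/7, 1103/7]
L3 α=1/7: [523/7, 4016/49, 6884/49]
L4 α=5/6: [3149/21, 53261/294, 10294/49]
L5 α=1/2: [4535/42, 93539/588, 6568/49]
L6 α=1/2: [11255/84, 134699/1176, 4166/49]
→ [134, 115, 85]

at x=1,y=0 over L1,L2,L3,L4,L5,L6:
after L1 α=1: [66, 83, 129]
after L2 α=1/7: [513/7, 535/7, 795/7]
after L3 α=5/6: [453/7, 1625/14, 780/7]
after L4 α=1/2: [1041/14, 4985/28, 523/7]
after L5 α=1/2: [1601/28, 7393/56, 1167/14]
after L6 α=1/4: [5251/112, 30859/224, 5559/56]
rounded: [47, 138, 99]

query (2,0) [L1,L2,L3,L4,L5,L6] — begin 0,0,0
L1 α=1/8: [149/8, 175/8, 13]
L2 α=3/7: [899/14, 217/2, 127/7]
L3 α=1: [230, 184, 156]
L4 α=0: [230, 184, 156]
L5 α=1/3: [164, 521/3, 129]
L6 α=2/3: [652/3, 1673/9, 131]
rounded: [217, 186, 131]

query (2,2) [L1,L2,L3,L4,L5] — begin 0,0,0
L1 α=5/6: [475/3, 290/3, 355/3]
L2 α=3/7: [3538/21, 1628/21, 1600/21]
L3 α=1/3: [7412/63, 5440/63, 4040/63]
L4 α=1/3: [19864/189, 12077/189, 8395/189]
L5 α=1/8: [5533/54, 12077/216, 1424/27]
→ [102, 56, 53]

query (1,0) [L1,L2,L3,L4,L5,L7] — begin 0,0,0
after L1 α=1: [66, 83, 129]
after L2 α=1/7: [513/7, 535/7, 795/7]
after L3 α=5/6: [453/7, 1625/14, 780/7]
after L4 α=1/2: [1041/14, 4985/28, 523/7]
after L5 α=1/2: [1601/28, 7393/56, 1167/14]
after L7 α=1/2: [2749/56, 19153/112, 4317/28]
= [49, 171, 154]

(1,1) stack=L1,L2,L3,L4,L5,L7; from [0,0,0]:
after L1 α=5/6: [25/2, 20, 685/6]
after L2 α=2/3: [565/6, 74/3, 1501/18]
after L3 α=2/7: [2993/42, 100/3, 14237/126]
after L4 α=2/3: [9125/126, 136/9, 29861/378]
after L5 α=1/2: [14543/252, 1261/18, 38177/756]
after L7 α=3/5: [18323/630, 3772/45, 303533/1890]
rounded: [29, 84, 161]

at x=0,y=0 over L1,L2,L3,L4,L5,L7:
L1 α=1/3: [68/3, 61/3, 95/3]
L2 α=1/5: [467/15, 346/15, 557/15]
L3 α=1/3: [934/45, 1052/45, 4219/45]
L4 α=0: [934/45, 1052/45, 4219/45]
L5 α=3/5: [31568/225, 29509/225, 19913/225]
L7 α=3/4: [52493/900, 83509/900, 53663/900]
→ [58, 93, 60]
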